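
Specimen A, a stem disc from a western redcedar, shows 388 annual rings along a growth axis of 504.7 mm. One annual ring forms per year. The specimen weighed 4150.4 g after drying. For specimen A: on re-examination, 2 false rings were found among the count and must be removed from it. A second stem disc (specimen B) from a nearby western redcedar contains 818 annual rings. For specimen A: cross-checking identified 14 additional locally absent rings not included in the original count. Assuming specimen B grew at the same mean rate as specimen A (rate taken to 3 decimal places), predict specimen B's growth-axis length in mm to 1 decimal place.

1032.3 mm

Specimen A: true annual ring count = 388 − 2 + 14 = 400.
A: 504.7 mm over 400 years gives 504.7 / 400 ≈ 1.262 mm/year.
For B, 1.262 mm/year × 818 years = 1032.3 mm.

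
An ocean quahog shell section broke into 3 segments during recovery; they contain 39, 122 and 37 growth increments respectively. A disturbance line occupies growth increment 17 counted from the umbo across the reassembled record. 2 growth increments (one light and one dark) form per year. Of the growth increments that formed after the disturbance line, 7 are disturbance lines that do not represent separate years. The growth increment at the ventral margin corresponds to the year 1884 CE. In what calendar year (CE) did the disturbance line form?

1797 CE

Total growth increments = 39 + 122 + 37 = 198.
The disturbance line sits at growth increment 17 from the umbo, so 198 − 17 = 181 growth increments formed after it.
Removing the 7 false growth increments leaves 181 − 7 = 174 true growth increments beyond the disturbance line.
174 growth increments at 2 per year is 174 / 2 = 87 years.
The growth increment at the ventral margin is 1884 CE, so the disturbance line dates to 1884 − 87 = 1797 CE.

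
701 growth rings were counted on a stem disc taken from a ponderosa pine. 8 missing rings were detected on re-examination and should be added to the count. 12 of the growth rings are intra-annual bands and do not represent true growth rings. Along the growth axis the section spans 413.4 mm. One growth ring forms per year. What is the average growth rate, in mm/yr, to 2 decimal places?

Adjusted count: 701 − 12 + 8 = 697 growth rings.
Extension rate ≈ 413.4 / 697 = 0.59 mm/yr.

0.59 mm/yr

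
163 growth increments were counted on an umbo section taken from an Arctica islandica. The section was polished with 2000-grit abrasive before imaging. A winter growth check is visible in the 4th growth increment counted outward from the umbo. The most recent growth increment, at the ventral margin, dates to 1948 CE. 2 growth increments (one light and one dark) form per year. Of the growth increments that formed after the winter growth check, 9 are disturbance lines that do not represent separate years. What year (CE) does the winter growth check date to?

1873 CE

Between growth increment 4 and the ventral margin there are 163 − 4 = 159 growth increments.
Removing the 9 false growth increments leaves 159 − 9 = 150 true growth increments beyond the winter growth check.
With 2 growth increments per year, 150 / 2 = 75 years.
The growth increment at the ventral margin is 1948 CE, so the winter growth check dates to 1948 − 75 = 1873 CE.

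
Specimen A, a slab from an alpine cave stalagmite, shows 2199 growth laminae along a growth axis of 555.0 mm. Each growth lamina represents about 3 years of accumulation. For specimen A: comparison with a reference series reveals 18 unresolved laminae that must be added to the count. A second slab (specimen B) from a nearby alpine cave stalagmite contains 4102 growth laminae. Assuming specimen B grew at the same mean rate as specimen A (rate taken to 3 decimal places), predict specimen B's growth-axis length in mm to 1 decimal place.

1021.4 mm

Specimen A: after corrections the count is 2199 + 18 = 2217 growth laminae.
Specimen A: at 3 years per growth lamina, 2217 × 3 = 6651 years.
A: Extension rate ≈ 555.0 / 6651 = 0.083 mm per year.
Specimen B: at 3 years per growth lamina, 4102 × 3 = 12306 years. Length of B = 0.083 × 12306 = 1021.4 mm.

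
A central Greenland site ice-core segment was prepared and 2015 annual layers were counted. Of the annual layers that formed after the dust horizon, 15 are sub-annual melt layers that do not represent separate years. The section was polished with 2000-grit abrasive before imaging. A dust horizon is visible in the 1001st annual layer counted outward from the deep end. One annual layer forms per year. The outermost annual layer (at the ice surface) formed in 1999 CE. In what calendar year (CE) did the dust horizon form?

1000 CE

Between annual layer 1001 and the ice surface there are 2015 − 1001 = 1014 annual layers.
Removing the 15 false annual layers leaves 1014 − 15 = 999 true annual layers beyond the dust horizon.
Counting back 999 years from 1999 CE places the dust horizon in 1999 − 999 = 1000 CE.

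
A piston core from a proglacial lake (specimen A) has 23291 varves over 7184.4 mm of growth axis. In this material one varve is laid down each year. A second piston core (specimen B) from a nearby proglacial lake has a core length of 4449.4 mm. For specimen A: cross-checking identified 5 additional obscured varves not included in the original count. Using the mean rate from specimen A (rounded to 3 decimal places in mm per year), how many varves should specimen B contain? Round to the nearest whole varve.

14446 varves

Specimen A: correcting the raw count gives 23291 + 5 = 23296 true varves.
A: Mean rate = 7184.4 mm / 23296 years ≈ 0.308 mm/year.
For B, 4449.4 / 0.308 = 14446.10 years ≈ 14446 varves.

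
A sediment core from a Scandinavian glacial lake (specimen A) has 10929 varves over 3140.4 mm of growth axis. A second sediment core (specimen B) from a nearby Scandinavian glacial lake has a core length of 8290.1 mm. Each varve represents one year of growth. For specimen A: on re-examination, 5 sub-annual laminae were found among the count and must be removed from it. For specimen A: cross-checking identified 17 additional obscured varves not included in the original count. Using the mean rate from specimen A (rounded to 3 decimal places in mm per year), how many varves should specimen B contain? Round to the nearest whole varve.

28885 varves

Specimen A: after corrections the count is 10929 − 5 + 17 = 10941 varves.
A: 3140.4 mm over 10941 years gives 3140.4 / 10941 ≈ 0.287 mm per year.
Specimen B: 8290.1 mm / 0.287 mm per year = 28885.37 years ≈ 28885 varves.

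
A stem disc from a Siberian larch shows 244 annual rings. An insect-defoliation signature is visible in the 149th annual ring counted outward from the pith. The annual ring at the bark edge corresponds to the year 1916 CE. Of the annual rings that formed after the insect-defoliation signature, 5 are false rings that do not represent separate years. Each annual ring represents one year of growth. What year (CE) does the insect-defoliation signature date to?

The insect-defoliation signature sits at annual ring 149 from the pith, so 244 − 149 = 95 annual rings formed after it.
95 − 5 false = 90 true annual rings after the insect-defoliation signature.
Counting back 90 years from 1916 CE places the insect-defoliation signature in 1916 − 90 = 1826 CE.

1826 CE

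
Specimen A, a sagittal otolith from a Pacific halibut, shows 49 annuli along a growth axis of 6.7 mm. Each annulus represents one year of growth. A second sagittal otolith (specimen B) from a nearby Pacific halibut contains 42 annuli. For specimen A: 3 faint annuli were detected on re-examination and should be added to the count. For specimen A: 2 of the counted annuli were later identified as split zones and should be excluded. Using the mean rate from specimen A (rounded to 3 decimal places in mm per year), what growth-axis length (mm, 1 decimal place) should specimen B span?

5.6 mm

Specimen A: after corrections the count is 49 − 2 + 3 = 50 annuli.
A: 6.7 mm over 50 years gives 6.7 / 50 ≈ 0.134 mm/year.
Length of B = 0.134 × 42 = 5.6 mm.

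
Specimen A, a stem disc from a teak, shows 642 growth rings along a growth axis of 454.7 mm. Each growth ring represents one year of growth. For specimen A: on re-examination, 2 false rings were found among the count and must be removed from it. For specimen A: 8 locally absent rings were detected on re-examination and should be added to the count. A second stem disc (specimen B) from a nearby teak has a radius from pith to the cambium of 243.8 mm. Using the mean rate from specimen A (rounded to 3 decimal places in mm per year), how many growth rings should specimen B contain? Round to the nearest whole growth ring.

Specimen A: adjusted count: 642 − 2 + 8 = 648 growth rings.
A: Mean rate = 454.7 mm / 648 years ≈ 0.702 mm per year.
B spans 243.8 / 0.702 = 347.29 years ≈ 347 growth rings.

347 growth rings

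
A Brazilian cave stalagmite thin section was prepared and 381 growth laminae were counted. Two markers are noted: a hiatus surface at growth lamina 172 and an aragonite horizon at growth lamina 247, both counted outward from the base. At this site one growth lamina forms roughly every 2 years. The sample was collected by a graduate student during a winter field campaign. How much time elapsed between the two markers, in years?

The two markers are separated by 247 − 172 = 75 growth laminae.
At 2 years per growth lamina, 75 × 2 = 150 years.

150 yr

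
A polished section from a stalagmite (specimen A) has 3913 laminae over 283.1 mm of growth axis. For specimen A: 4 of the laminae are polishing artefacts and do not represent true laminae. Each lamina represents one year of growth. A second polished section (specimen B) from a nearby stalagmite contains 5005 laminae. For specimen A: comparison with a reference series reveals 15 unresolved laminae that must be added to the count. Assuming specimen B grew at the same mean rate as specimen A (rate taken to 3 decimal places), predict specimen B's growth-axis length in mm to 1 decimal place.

Specimen A: correcting the raw count gives 3913 − 4 + 15 = 3924 true laminae.
A: Mean rate = 283.1 mm / 3924 years ≈ 0.072 mm/year.
For B, 0.072 mm/year × 5005 years = 360.4 mm.

360.4 mm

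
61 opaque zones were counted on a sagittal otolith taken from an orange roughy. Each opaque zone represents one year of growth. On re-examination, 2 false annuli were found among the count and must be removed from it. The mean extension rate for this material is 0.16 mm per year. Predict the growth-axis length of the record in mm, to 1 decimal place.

9.4 mm

Correcting the raw count gives 61 − 2 = 59 true opaque zones.
Predicted length = 0.16 mm/year × 59 years = 9.4 mm.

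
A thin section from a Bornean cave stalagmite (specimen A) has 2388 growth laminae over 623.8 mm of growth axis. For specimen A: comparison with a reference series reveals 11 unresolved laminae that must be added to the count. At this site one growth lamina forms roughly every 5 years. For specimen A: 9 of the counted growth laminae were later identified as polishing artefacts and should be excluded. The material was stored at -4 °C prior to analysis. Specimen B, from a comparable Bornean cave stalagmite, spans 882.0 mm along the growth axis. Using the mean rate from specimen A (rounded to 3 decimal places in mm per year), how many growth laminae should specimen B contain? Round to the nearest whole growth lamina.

Specimen A: after corrections the count is 2388 − 9 + 11 = 2390 growth laminae.
Specimen A: multiplying by 5 years per growth lamina: 2390 × 5 = 11950 years.
A: Mean rate = 623.8 mm / 11950 years ≈ 0.052 mm per year.
B spans 882.0 / 0.052 = 16961.54 years; at 5 years per growth lamina that is 16961.54 / 5 ≈ 3392 growth laminae.

3392 growth laminae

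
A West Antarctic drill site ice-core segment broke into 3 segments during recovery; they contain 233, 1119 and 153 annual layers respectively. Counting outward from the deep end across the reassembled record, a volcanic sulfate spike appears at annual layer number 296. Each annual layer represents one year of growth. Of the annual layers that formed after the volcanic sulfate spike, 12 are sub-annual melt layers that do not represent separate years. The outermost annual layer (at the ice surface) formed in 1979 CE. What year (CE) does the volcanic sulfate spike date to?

782 CE

Total annual layers = 233 + 1119 + 153 = 1505.
1505 − 296 = 1209 annual layers lie beyond the volcanic sulfate spike toward the ice surface.
Excluding 12 false annual layers: 1209 − 12 = 1197.
1979 − 1197 = 782 CE.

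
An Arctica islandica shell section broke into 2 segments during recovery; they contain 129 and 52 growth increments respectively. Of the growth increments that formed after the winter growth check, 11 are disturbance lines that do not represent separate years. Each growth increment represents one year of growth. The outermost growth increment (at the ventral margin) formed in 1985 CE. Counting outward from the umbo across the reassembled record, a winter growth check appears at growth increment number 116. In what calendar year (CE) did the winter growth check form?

Total growth increments = 129 + 52 = 181.
Between growth increment 116 and the ventral margin there are 181 − 116 = 65 growth increments.
Excluding 11 false growth increments: 65 − 11 = 54.
The growth increment at the ventral margin is 1985 CE, so the winter growth check dates to 1985 − 54 = 1931 CE.

1931 CE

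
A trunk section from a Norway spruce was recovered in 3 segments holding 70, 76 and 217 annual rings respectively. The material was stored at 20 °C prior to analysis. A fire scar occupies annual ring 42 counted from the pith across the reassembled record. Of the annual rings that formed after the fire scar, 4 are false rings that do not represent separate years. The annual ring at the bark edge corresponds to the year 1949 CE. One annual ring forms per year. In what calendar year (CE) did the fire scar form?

1632 CE

Total annual rings = 70 + 76 + 217 = 363.
363 − 42 = 321 annual rings lie beyond the fire scar toward the bark edge.
Removing the 4 false annual rings leaves 321 − 4 = 317 true annual rings beyond the fire scar.
The annual ring at the bark edge is 1949 CE, so the fire scar dates to 1949 − 317 = 1632 CE.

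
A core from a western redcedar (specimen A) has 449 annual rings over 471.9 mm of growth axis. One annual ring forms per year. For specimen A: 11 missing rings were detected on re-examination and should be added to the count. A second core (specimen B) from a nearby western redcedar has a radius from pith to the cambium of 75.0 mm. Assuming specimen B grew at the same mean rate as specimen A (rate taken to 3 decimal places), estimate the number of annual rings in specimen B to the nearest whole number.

73 annual rings

Specimen A: correcting the raw count gives 449 + 11 = 460 true annual rings.
A: 471.9 mm over 460 years gives 471.9 / 460 ≈ 1.026 mm/yr.
B spans 75.0 / 1.026 = 73.10 years ≈ 73 annual rings.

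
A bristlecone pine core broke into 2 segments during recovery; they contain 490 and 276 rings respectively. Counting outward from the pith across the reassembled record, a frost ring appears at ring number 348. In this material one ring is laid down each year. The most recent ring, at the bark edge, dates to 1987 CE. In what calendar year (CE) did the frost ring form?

1569 CE

Total rings = 490 + 276 = 766.
Between ring 348 and the bark edge there are 766 − 348 = 418 rings.
1987 − 418 = 1569 CE.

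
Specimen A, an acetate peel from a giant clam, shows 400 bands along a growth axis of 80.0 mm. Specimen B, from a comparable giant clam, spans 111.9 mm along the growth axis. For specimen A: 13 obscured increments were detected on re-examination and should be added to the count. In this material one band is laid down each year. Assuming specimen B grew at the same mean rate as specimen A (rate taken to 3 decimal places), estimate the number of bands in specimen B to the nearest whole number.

577 bands

Specimen A: adjusted count: 400 + 13 = 413 bands.
A: Extension rate ≈ 80.0 / 413 = 0.194 mm/yr.
B spans 111.9 / 0.194 = 576.80 years ≈ 577 bands.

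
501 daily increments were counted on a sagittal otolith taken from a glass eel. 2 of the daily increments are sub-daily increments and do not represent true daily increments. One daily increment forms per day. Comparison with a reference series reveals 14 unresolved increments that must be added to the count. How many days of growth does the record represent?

513 d

Adjusted count: 501 − 2 + 14 = 513 daily increments.
One daily increment per day makes the duration 513 days.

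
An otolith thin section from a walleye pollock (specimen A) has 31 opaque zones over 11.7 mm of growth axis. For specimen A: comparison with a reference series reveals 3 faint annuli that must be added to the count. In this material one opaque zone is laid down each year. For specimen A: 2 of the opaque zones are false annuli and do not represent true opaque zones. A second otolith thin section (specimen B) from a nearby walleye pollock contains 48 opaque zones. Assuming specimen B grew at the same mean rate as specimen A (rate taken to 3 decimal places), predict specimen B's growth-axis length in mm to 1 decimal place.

Specimen A: correcting the raw count gives 31 − 2 + 3 = 32 true opaque zones.
A: Mean rate = 11.7 mm / 32 years ≈ 0.366 mm/year.
For B, 0.366 mm/year × 48 years = 17.6 mm.

17.6 mm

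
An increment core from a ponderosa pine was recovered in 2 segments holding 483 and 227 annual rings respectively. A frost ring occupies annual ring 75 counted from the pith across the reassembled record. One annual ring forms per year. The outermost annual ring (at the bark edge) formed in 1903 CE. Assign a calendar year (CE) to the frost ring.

Total annual rings = 483 + 227 = 710.
Between annual ring 75 and the bark edge there are 710 − 75 = 635 annual rings.
The annual ring at the bark edge is 1903 CE, so the frost ring dates to 1903 − 635 = 1268 CE.

1268 CE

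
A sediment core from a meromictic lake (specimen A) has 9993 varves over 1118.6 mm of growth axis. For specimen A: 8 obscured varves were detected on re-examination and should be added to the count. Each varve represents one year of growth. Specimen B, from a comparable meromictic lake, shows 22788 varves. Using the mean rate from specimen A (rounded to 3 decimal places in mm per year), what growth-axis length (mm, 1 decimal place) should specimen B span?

2552.3 mm

Specimen A: correcting the raw count gives 9993 + 8 = 10001 true varves.
A: 1118.6 mm over 10001 years gives 1118.6 / 10001 ≈ 0.112 mm per year.
B's length ≈ 0.112 × 22788 = 2552.3 mm.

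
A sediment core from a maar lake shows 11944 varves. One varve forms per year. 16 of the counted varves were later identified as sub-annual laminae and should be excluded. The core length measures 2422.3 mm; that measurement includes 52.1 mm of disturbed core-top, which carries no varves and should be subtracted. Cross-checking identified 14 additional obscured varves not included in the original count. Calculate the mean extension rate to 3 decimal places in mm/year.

Adjusted count: 11944 − 16 + 14 = 11942 varves.
The growth record spans 2422.3 − 52.1 = 2370.2 mm.
Mean rate = 2370.2 mm / 11942 years ≈ 0.198 mm/year.

0.198 mm/year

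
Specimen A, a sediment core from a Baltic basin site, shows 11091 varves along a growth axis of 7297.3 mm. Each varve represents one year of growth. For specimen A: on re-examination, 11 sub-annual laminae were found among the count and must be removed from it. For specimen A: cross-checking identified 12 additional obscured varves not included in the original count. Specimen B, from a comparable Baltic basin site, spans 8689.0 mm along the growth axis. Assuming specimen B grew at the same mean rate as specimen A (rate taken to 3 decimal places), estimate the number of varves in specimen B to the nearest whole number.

Specimen A: after corrections the count is 11091 − 11 + 12 = 11092 varves.
A: 7297.3 mm over 11092 years gives 7297.3 / 11092 ≈ 0.658 mm per year.
B spans 8689.0 / 0.658 = 13205.17 years ≈ 13205 varves.

13205 varves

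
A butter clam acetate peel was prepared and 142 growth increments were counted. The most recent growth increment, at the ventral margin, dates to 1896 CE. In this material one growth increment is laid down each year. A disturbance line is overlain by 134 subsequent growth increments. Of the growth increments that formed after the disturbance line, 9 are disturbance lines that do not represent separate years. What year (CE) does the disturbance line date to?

1771 CE

134 growth increments post-date the disturbance line.
Removing the 9 false growth increments leaves 134 − 9 = 125 true growth increments beyond the disturbance line.
1896 − 125 = 1771 CE.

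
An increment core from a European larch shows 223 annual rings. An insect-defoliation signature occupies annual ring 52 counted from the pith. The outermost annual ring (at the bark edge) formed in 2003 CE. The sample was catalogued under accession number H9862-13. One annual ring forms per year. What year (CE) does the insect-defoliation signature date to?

Between annual ring 52 and the bark edge there are 223 − 52 = 171 annual rings.
Counting back 171 years from 2003 CE places the insect-defoliation signature in 2003 − 171 = 1832 CE.

1832 CE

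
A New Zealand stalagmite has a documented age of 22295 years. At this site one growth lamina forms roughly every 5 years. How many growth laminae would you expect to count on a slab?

Expected growth laminae: 22295 / 5 = 4459.
So 4459 growth laminae should be present.

4459 growth laminae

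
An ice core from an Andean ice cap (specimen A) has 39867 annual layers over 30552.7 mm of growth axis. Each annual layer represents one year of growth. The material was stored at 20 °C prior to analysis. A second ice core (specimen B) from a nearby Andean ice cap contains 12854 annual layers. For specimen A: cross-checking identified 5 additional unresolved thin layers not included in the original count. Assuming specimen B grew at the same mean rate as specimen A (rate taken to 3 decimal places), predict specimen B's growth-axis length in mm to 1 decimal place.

Specimen A: adjusted count: 39867 + 5 = 39872 annual layers.
A: Extension rate ≈ 30552.7 / 39872 = 0.766 mm/year.
For B, 0.766 mm/year × 12854 years = 9846.2 mm.

9846.2 mm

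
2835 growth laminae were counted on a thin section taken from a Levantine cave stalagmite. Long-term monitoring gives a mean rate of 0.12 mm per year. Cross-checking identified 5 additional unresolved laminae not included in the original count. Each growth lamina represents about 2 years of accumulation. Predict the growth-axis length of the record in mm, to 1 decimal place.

681.6 mm

After corrections the count is 2835 + 5 = 2840 growth laminae.
Multiplying by 2 years per growth lamina: 2840 × 2 = 5680 years.
5680 years at 0.12 mm/year gives 0.12 × 5680 = 681.6 mm.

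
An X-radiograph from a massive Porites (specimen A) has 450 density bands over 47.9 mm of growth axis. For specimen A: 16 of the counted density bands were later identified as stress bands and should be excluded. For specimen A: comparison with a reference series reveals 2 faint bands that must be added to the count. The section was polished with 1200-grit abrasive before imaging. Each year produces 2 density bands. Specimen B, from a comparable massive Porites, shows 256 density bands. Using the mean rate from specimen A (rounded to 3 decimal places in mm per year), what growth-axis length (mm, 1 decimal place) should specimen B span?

Specimen A: adjusted count: 450 − 16 + 2 = 436 density bands.
Specimen A: with 2 density bands per year, 436 / 2 = 218 years.
A: Mean rate = 47.9 mm / 218 years ≈ 0.220 mm/yr.
Specimen B: with 2 density bands per year, 256 / 2 = 128 years. Length of B = 0.220 × 128 = 28.2 mm.

28.2 mm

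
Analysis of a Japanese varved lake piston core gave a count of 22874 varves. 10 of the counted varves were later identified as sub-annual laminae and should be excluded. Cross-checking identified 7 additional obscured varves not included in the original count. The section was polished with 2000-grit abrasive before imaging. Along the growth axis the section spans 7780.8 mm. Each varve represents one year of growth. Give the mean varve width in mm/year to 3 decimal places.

Adjusted count: 22874 − 10 + 7 = 22871 varves.
Extension rate ≈ 7780.8 / 22871 = 0.340 mm/year.

0.340 mm/year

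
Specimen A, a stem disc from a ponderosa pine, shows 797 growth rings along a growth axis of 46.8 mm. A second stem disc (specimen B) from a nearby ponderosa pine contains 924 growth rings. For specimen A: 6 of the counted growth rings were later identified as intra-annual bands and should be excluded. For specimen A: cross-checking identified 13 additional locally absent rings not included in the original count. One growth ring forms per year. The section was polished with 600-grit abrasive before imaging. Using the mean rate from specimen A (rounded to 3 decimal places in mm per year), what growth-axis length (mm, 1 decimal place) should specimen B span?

Specimen A: adjusted count: 797 − 6 + 13 = 804 growth rings.
A: Extension rate ≈ 46.8 / 804 = 0.058 mm/yr.
B's length ≈ 0.058 × 924 = 53.6 mm.

53.6 mm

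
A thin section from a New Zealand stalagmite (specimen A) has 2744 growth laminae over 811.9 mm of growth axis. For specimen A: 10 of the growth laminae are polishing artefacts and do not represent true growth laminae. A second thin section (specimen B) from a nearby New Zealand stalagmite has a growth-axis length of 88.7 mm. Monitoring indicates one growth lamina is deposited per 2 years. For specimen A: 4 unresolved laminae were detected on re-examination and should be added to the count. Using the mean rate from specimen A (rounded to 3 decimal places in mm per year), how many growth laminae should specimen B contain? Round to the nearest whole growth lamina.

Specimen A: after corrections the count is 2744 − 10 + 4 = 2738 growth laminae.
Specimen A: 2738 growth laminae at 2 years each span 2738 × 2 = 5476 years.
A: 811.9 mm over 5476 years gives 811.9 / 5476 ≈ 0.148 mm/yr.
B spans 88.7 / 0.148 = 599.32 years; at 2 years per growth lamina that is 599.32 / 2 ≈ 300 growth laminae.

300 growth laminae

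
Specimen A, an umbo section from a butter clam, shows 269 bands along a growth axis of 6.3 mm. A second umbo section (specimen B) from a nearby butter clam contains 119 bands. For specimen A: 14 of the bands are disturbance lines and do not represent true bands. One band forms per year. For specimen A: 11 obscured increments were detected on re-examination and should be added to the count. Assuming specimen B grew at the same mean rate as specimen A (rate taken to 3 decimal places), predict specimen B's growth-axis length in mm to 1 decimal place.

2.9 mm

Specimen A: correcting the raw count gives 269 − 14 + 11 = 266 true bands.
A: Mean rate = 6.3 mm / 266 years ≈ 0.024 mm/yr.
B's length ≈ 0.024 × 119 = 2.9 mm.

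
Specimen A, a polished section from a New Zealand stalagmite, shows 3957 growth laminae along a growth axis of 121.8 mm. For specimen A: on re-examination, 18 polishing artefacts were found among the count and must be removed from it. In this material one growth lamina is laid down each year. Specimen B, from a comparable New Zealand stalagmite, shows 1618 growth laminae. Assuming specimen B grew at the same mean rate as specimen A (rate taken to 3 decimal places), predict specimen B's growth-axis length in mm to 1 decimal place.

50.2 mm

Specimen A: correcting the raw count gives 3957 − 18 = 3939 true growth laminae.
A: Mean rate = 121.8 mm / 3939 years ≈ 0.031 mm/yr.
B's length ≈ 0.031 × 1618 = 50.2 mm.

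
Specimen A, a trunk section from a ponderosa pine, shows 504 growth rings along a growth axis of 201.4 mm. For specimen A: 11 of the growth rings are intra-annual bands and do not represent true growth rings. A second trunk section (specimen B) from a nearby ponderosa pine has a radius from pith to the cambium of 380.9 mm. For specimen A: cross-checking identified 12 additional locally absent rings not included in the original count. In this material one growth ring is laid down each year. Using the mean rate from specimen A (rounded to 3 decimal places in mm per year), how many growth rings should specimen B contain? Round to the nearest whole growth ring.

Specimen A: adjusted count: 504 − 11 + 12 = 505 growth rings.
A: 201.4 mm over 505 years gives 201.4 / 505 ≈ 0.399 mm per year.
For B, 380.9 / 0.399 = 954.64 years ≈ 955 growth rings.

955 growth rings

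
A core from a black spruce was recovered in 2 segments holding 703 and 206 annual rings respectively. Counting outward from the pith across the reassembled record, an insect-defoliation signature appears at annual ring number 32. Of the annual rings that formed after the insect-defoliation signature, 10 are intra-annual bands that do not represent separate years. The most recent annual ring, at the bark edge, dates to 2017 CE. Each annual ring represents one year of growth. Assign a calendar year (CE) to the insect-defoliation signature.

1150 CE

Total annual rings = 703 + 206 = 909.
909 − 32 = 877 annual rings lie beyond the insect-defoliation signature toward the bark edge.
Excluding 10 false annual rings: 877 − 10 = 867.
2017 − 867 = 1150 CE.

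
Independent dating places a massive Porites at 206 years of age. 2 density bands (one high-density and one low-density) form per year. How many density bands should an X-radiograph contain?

412 density bands

Expected density bands: 206 × 2 = 412.
So 412 density bands should be present.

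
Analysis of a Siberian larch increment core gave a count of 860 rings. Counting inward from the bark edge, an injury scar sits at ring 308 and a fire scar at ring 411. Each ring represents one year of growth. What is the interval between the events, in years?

103 yr

411 − 308 = 103 rings lie between the two events.
At one ring per year, 103 years elapsed between them.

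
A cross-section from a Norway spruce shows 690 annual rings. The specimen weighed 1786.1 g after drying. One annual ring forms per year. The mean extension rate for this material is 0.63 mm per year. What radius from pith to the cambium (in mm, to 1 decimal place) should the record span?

434.7 mm

The record spans 690 years at 0.63 mm per year.
690 years at 0.63 mm/year gives 0.63 × 690 = 434.7 mm.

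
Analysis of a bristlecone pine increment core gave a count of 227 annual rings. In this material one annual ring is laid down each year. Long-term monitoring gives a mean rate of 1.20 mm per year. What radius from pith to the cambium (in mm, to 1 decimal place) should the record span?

272.4 mm

227 years of growth are recorded.
Length ≈ 1.20 × 227 = 272.4 mm.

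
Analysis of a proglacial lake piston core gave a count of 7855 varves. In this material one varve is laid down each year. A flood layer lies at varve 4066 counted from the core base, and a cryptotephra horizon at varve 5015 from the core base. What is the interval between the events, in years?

5015 − 4066 = 949 varves lie between the two events.
That is 949 years at one varve per year.

949 yr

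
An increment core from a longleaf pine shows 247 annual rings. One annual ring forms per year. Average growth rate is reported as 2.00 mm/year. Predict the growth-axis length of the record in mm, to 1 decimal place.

247 years of growth are recorded.
Length ≈ 2.00 × 247 = 494.0 mm.

494.0 mm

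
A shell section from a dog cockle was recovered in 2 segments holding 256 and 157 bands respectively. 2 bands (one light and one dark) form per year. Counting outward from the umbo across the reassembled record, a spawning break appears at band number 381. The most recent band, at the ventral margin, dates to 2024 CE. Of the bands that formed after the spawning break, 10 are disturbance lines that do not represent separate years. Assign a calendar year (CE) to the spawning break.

2013 CE

Total bands = 256 + 157 = 413.
413 − 381 = 32 bands lie beyond the spawning break toward the ventral margin.
Excluding 10 false bands: 32 − 10 = 22.
Dividing by 2 bands per year: 22 / 2 = 11 years.
The band at the ventral margin is 2024 CE, so the spawning break dates to 2024 − 11 = 2013 CE.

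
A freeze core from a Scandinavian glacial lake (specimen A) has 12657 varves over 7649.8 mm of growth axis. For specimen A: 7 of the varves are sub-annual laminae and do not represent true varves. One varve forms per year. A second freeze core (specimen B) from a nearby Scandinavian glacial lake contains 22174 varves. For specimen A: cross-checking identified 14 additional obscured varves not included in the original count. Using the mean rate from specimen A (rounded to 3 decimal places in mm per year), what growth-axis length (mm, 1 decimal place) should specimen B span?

Specimen A: correcting the raw count gives 12657 − 7 + 14 = 12664 true varves.
A: Mean rate = 7649.8 mm / 12664 years ≈ 0.604 mm/yr.
B's length ≈ 0.604 × 22174 = 13393.1 mm.

13393.1 mm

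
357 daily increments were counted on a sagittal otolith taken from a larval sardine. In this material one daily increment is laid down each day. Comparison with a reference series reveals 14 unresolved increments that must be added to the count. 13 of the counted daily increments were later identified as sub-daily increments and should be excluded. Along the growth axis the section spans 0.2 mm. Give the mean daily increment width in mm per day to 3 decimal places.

0.001 mm per day

Adjusted count: 357 − 13 + 14 = 358 daily increments.
Extension rate ≈ 0.2 / 358 = 0.001 mm per day.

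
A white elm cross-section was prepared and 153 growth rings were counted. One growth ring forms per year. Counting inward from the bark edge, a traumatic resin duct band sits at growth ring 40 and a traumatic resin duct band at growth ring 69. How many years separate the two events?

29 yr

Separation: 69 − 40 = 29 growth rings.
That is 29 years at one growth ring per year.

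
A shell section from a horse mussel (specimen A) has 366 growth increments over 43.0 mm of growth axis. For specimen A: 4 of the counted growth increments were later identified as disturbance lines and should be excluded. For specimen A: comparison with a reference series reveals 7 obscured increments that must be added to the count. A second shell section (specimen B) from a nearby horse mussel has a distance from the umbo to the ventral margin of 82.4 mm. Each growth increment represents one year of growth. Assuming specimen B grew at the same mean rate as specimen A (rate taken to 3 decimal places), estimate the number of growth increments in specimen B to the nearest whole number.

704 growth increments

Specimen A: correcting the raw count gives 366 − 4 + 7 = 369 true growth increments.
A: Extension rate ≈ 43.0 / 369 = 0.117 mm/year.
B spans 82.4 / 0.117 = 704.27 years ≈ 704 growth increments.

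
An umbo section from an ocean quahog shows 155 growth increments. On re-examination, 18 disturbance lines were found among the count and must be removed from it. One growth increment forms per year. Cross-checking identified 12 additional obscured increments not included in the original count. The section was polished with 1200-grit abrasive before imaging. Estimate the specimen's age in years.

149 years

True growth increment count = 155 − 18 + 12 = 149.
With a one-to-one growth increment periodicity this is 149 years.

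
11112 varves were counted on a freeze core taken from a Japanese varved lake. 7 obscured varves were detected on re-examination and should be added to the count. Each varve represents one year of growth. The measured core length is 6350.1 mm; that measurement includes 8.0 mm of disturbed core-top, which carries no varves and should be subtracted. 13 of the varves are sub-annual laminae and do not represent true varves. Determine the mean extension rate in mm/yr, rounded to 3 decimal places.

0.571 mm/yr

Correcting the raw count gives 11112 − 13 + 7 = 11106 true varves.
Net length = 6350.1 − 8.0 = 6342.1 mm.
Mean rate = 6342.1 mm / 11106 years ≈ 0.571 mm/yr.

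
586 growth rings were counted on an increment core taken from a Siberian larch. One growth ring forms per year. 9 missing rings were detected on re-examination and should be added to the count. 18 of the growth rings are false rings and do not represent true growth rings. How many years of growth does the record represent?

After corrections the count is 586 − 18 + 9 = 577 growth rings.
At one growth ring per year, that is 577 years.

577 years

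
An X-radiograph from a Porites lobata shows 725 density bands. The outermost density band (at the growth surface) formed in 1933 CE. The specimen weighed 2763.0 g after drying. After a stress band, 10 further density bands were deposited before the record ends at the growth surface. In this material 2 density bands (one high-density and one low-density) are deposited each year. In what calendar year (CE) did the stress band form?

10 density bands post-date the stress band.
10 density bands at 2 per year is 10 / 2 = 5 years.
The density band at the growth surface is 1933 CE, so the stress band dates to 1933 − 5 = 1928 CE.

1928 CE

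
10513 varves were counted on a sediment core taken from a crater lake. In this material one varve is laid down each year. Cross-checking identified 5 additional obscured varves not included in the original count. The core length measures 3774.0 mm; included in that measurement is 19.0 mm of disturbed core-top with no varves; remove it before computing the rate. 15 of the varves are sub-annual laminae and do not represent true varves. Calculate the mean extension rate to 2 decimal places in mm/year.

Correcting the raw count gives 10513 − 15 + 5 = 10503 true varves.
The growth record spans 3774.0 − 19.0 = 3755.0 mm.
3755.0 mm over 10503 years gives 3755.0 / 10503 ≈ 0.36 mm/year.

0.36 mm/year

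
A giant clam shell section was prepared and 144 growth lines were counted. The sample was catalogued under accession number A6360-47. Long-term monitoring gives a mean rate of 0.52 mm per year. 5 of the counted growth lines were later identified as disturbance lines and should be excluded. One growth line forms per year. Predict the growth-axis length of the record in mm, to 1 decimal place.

Adjusted count: 144 − 5 = 139 growth lines.
Length ≈ 0.52 × 139 = 72.3 mm.

72.3 mm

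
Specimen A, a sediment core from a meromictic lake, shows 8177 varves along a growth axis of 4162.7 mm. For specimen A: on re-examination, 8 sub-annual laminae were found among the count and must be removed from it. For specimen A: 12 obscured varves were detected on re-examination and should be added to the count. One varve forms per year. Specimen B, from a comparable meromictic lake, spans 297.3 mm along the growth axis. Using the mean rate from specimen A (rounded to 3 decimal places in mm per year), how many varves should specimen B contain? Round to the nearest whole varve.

584 varves

Specimen A: after corrections the count is 8177 − 8 + 12 = 8181 varves.
A: Extension rate ≈ 4162.7 / 8181 = 0.509 mm/year.
B spans 297.3 / 0.509 = 584.09 years ≈ 584 varves.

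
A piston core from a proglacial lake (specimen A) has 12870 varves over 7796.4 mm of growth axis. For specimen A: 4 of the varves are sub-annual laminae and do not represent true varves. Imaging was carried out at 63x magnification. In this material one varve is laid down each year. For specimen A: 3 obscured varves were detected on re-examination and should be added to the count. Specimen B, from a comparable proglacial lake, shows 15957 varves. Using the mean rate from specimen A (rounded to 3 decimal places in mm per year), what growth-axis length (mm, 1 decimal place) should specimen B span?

9669.9 mm

Specimen A: true varve count = 12870 − 4 + 3 = 12869.
A: 7796.4 mm over 12869 years gives 7796.4 / 12869 ≈ 0.606 mm/year.
For B, 0.606 mm/year × 15957 years = 9669.9 mm.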